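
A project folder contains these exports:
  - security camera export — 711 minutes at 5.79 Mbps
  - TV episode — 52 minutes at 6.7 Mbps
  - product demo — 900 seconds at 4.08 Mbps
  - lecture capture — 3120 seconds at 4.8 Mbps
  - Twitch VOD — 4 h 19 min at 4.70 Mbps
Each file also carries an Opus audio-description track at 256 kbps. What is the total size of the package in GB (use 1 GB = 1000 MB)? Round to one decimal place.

47.0 GB

Audio: 256 kbps = 0.256 Mbps.
security camera export: 6.046 Mbps × 42660 s = 257922.4 Mb
TV episode: 6.956 Mbps × 3120 s = 21702.7 Mb
product demo: 4.336 Mbps × 900 s = 3902.4 Mb
lecture capture: 5.056 Mbps × 3120 s = 15774.7 Mb
Twitch VOD: 4.956 Mbps × 15540 s = 77016.2 Mb
Total: 376318.4 Mb = 47039.8 MB.
= 47.04 GB.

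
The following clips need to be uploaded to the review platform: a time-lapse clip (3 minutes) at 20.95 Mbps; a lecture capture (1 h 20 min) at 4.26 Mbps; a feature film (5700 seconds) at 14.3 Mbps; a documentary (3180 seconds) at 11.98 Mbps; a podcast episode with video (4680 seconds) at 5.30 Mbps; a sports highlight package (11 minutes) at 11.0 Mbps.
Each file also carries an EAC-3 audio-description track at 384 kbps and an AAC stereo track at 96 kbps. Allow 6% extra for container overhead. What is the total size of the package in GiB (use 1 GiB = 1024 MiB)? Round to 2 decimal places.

Audio total: 384 + 96 = 480 kbps = 0.480 Mbps.
time-lapse clip: 21.430 Mbps × 180 s × 1.06 = 4088.8 Mb
lecture capture: 4.740 Mbps × 4800 s × 1.06 = 24117.1 Mb
feature film: 14.780 Mbps × 5700 s × 1.06 = 89300.8 Mb
documentary: 12.460 Mbps × 3180 s × 1.06 = 42000.2 Mb
podcast episode with video: 5.780 Mbps × 4680 s × 1.06 = 28673.4 Mb
sports highlight package: 11.480 Mbps × 660 s × 1.06 = 8031.4 Mb
Total: 196211.7 Mb = 24526.5 MB.
= 22.84 GiB.

22.84 GiB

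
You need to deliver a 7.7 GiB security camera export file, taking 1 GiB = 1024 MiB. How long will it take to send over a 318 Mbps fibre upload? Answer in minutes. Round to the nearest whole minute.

File: 7.7 GiB = 66142.5 Mb.
At 318 Mbps: 66142.5 / 318 = 208.0 s ≈ 3.47 minutes.

3 minutes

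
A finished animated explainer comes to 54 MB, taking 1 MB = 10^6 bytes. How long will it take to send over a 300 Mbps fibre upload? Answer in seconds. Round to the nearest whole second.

1 seconds

File: 54 MB = 432.0 Mb.
At 300 Mbps: 432.0 / 300 = 1.4 s ≈ 1.44 seconds.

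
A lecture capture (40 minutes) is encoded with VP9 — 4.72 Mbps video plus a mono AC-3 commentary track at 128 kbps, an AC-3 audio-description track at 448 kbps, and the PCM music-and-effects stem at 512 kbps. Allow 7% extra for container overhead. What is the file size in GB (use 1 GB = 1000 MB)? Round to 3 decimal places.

40 min = 2400 s
Audio total: 128 + 448 + 512 = 1088 kbps = 1.088 Mbps.
Total bitrate: 4.72 + 1.088 = 5.808 Mbps.
Stream data: 5.808 Mbps × 2400 s = 13939.2 Mb.
With 7% container overhead: ×1.07.
14,915 Mb ÷ 8 = 1,864 MB → 1.864 GB.

1.864 GB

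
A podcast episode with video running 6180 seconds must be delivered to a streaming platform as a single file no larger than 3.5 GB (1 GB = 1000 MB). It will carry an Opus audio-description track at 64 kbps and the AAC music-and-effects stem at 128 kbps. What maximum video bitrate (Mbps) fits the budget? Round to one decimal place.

Budget: 3.5 GB = 28000.0 Mb.
Total bitrate budget: 28000.0 Mb / 6180 s = 4.531 Mbps.
Audio total: 64 + 128 = 192 kbps = 0.192 Mbps.
Video: 4.531 − 0.192 = 4.339 Mbps.

4.3 Mbps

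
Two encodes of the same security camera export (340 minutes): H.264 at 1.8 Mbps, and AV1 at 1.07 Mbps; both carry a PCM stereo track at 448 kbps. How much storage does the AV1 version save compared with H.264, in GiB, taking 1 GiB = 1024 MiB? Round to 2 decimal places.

340 min = 20400 s
Audio: 448 kbps = 0.448 Mbps.
H.264: 2.248 Mbps × 20400 s = 45859.2 Mb = 5.339 GiB.
AV1: 1.518 Mbps × 20400 s = 30967.2 Mb = 3.605 GiB.
Saving: 5.339 − 3.605 = 1.734 GiB.

1.73 GiB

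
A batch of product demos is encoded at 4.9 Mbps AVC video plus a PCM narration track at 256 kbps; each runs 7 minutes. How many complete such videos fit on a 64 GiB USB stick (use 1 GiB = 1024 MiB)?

253

7 min = 420 s
Audio: 256 kbps = 0.256 Mbps.
Total bitrate: 5.156 Mbps.
Per item: 5.156 Mbps × 420 s = 2,166 Mb = 270.7 MB.
Capacity: 64 GiB = 549,756 Mb; 253.87 items → 253 complete.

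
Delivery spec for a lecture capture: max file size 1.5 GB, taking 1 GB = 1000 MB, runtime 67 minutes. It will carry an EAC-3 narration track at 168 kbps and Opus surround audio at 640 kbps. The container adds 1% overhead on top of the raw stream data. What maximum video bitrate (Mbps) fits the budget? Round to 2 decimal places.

2.15 Mbps

Budget: 1.5 GB = 12000.0 Mb.
Stream payload after overhead: 12000.0 / 1.01 = 11881.2 Mb.
67 min = 4020 s
Total bitrate budget: 11881.2 Mb / 4020 s = 2.956 Mbps.
Audio total: 168 + 640 = 808 kbps = 0.808 Mbps.
Video: 2.956 − 0.808 = 2.148 Mbps.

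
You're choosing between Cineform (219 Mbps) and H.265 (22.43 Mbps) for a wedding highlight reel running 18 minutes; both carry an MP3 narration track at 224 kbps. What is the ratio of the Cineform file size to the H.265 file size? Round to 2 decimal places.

9.68

18 min = 1080 s
Audio: 224 kbps = 0.224 Mbps.
Cineform: 219.224 Mbps × 1080 s = 236761.9 Mb = 29.595 GB.
H.265: 22.654 Mbps × 1080 s = 24466.3 Mb = 3.058 GB.
Ratio: 29.595 / 3.058 = 9.677.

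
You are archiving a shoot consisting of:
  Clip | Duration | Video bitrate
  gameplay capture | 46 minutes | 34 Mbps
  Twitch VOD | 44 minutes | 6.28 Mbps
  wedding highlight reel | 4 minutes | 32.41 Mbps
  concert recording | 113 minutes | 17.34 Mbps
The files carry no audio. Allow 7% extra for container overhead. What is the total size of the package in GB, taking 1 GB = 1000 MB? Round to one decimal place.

31.5 GB

gameplay capture: 34.000 Mbps × 2760 s × 1.07 = 100408.8 Mb
Twitch VOD: 6.280 Mbps × 2640 s × 1.07 = 17739.7 Mb
wedding highlight reel: 32.410 Mbps × 240 s × 1.07 = 8322.9 Mb
concert recording: 17.340 Mbps × 6780 s × 1.07 = 125794.8 Mb
Total: 252266.2 Mb = 31533.3 MB.
= 31.53 GB.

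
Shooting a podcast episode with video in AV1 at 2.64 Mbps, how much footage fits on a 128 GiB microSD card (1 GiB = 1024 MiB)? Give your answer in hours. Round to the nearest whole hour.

116 hours

Capacity: 128 GiB = 1,099,512 Mb.
Recording time: 1,099,512 / 2.640 = 416,482 s ≈ 116 hours.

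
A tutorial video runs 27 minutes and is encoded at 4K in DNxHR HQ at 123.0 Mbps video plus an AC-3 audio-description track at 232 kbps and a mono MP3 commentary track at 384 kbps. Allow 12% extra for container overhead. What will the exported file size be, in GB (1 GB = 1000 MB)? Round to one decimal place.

28.0 GB

27 min = 1620 s
Audio total: 232 + 384 = 616 kbps = 0.616 Mbps.
Total bitrate: 123.0 + 0.616 = 123.616 Mbps.
Stream data: 123.616 Mbps × 1620 s = 200257.9 Mb.
With 12% container overhead: ×1.12.
224,289 Mb ÷ 8 = 28,036 MB → 28.04 GB.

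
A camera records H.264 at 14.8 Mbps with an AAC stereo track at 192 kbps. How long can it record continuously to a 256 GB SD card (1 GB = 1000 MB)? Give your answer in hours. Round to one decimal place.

Audio: 192 kbps = 0.192 Mbps.
Total bitrate: 14.8 + 0.192 = 14.992 Mbps.
Capacity: 256 GB = 2,048,000 Mb.
Recording time: 2,048,000 / 14.992 = 136,606 s ≈ 37.9 hours.

37.9 hours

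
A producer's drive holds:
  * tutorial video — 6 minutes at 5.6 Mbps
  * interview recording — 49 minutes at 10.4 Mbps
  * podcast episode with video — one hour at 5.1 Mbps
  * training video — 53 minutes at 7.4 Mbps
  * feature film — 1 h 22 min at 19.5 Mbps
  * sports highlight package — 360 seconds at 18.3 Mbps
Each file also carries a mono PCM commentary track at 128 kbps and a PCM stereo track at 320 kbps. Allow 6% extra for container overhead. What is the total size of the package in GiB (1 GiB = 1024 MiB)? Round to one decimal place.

Audio total: 128 + 320 = 448 kbps = 0.448 Mbps.
tutorial video: 6.048 Mbps × 360 s × 1.06 = 2307.9 Mb
interview recording: 10.848 Mbps × 2940 s × 1.06 = 33806.7 Mb
podcast episode with video: 5.548 Mbps × 3600 s × 1.06 = 21171.2 Mb
training video: 7.848 Mbps × 3180 s × 1.06 = 26454.0 Mb
feature film: 19.948 Mbps × 4920 s × 1.06 = 104032.8 Mb
sports highlight package: 18.748 Mbps × 360 s × 1.06 = 7154.2 Mb
Total: 194926.9 Mb = 24365.9 MB.
= 22.69 GiB.

22.7 GiB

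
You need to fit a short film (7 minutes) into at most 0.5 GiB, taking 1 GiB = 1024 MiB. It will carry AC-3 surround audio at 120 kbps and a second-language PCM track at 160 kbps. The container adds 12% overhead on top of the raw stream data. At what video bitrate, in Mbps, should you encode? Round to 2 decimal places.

Budget: 0.5 GiB = 4295.0 Mb.
Stream payload after overhead: 4295.0 / 1.12 = 3834.8 Mb.
7 min = 420 s
Total bitrate budget: 3834.8 Mb / 420 s = 9.130 Mbps.
Audio total: 120 + 160 = 280 kbps = 0.280 Mbps.
Video: 9.130 − 0.280 = 8.850 Mbps.

8.85 Mbps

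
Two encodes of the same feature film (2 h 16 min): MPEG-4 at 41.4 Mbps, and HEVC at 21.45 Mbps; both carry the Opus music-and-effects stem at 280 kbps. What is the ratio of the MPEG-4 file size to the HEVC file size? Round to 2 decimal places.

2 h 16 min = 136 min = 8160 s
Audio: 280 kbps = 0.280 Mbps.
MPEG-4: 41.680 Mbps × 8160 s = 340108.8 Mb = 42.514 GB.
HEVC: 21.730 Mbps × 8160 s = 177316.8 Mb = 22.165 GB.
Ratio: 42.514 / 22.165 = 1.918.

1.92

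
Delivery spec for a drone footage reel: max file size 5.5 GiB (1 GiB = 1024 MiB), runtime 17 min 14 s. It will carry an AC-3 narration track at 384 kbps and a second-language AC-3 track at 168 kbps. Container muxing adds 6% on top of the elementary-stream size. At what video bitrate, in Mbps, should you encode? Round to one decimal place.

42.6 Mbps

Budget: 5.5 GiB = 47244.6 Mb.
Stream payload after overhead: 47244.6 / 1.06 = 44570.4 Mb.
17 min 14 s = 1034 s
Total bitrate budget: 44570.4 Mb / 1034 s = 43.105 Mbps.
Audio total: 384 + 168 = 552 kbps = 0.552 Mbps.
Video: 43.105 − 0.552 = 42.553 Mbps.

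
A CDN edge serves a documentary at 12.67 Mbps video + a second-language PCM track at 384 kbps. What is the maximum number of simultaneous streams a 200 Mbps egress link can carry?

Audio: 384 kbps = 0.384 Mbps.
Per-viewer media rate: 13.054 Mbps.
200 Mbps = 200.0 Mbps; 200.0 / 13.054 = 15.32 → 15 viewers.

15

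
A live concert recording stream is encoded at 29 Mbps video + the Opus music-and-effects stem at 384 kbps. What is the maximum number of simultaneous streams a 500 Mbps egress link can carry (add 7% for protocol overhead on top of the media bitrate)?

Audio: 384 kbps = 0.384 Mbps.
Per-viewer media rate: 29.384 Mbps.
On the wire with 7% overhead: 31.441 Mbps.
500 Mbps = 500.0 Mbps; 500.0 / 31.441 = 15.90 → 15 viewers.

15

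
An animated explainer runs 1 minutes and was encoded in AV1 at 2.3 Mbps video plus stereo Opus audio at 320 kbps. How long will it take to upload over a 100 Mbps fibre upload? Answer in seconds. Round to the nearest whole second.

Audio: 320 kbps = 0.320 Mbps.
Total bitrate: 2.620 Mbps.
File: 2.620 Mbps × 60 s = 157.2 Mb.
At 100 Mbps: 157.2 / 100 = 1.6 s ≈ 1.57 seconds.

2 seconds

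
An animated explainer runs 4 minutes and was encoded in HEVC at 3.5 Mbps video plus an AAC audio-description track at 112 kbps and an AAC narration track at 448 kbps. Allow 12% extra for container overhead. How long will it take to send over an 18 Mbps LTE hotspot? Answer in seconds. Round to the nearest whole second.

61 seconds

4 min = 240 s
Audio total: 112 + 448 = 560 kbps = 0.560 Mbps.
Total bitrate: 4.060 Mbps.
File: 4.060 Mbps × 240 s = 974.4 Mb.
With 12% container overhead: ×1.12. → 1091.3 Mb.
At 18 Mbps: 1091.3 / 18 = 60.6 s ≈ 60.6 seconds.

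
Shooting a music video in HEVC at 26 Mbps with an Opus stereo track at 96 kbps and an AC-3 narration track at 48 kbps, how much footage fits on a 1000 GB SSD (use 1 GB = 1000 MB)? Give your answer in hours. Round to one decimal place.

Audio total: 96 + 48 = 144 kbps = 0.144 Mbps.
Total bitrate: 26 + 0.144 = 26.144 Mbps.
Capacity: 1000 GB = 8,000,000 Mb.
Recording time: 8,000,000 / 26.144 = 305,998 s ≈ 85.0 hours.

85.0 hours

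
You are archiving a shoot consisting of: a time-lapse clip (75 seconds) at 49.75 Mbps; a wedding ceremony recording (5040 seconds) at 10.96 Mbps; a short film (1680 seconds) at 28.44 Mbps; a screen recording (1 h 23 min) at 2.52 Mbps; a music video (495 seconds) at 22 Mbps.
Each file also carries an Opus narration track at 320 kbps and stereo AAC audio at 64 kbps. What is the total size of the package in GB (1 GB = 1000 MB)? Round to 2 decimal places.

Audio total: 320 + 64 = 384 kbps = 0.384 Mbps.
time-lapse clip: 50.134 Mbps × 75 s = 3760.1 Mb
wedding ceremony recording: 11.344 Mbps × 5040 s = 57173.8 Mb
short film: 28.824 Mbps × 1680 s = 48424.3 Mb
screen recording: 2.904 Mbps × 4980 s = 14461.9 Mb
music video: 22.384 Mbps × 495 s = 11080.1 Mb
Total: 134900.1 Mb = 16862.5 MB.
= 16.86 GB.

16.86 GB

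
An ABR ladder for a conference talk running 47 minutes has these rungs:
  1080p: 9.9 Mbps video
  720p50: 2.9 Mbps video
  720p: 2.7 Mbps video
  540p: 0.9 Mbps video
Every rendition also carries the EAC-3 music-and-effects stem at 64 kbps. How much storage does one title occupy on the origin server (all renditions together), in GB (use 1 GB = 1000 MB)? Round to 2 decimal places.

5.87 GB

47 min = 2820 s
Audio: 64 kbps = 0.064 Mbps.
Sum of rendition bitrates: (9.9+0.064) + (2.9+0.064) + (2.7+0.064) + (0.9+0.064) = 16.656 Mbps.
× 2820 s = 46,970 Mb = 5,871 MB = 5.871 GB.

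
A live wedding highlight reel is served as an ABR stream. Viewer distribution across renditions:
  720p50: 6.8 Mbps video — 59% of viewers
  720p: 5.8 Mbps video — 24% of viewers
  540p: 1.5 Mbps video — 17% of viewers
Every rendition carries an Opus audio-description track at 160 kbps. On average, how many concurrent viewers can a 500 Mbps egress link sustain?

85

Audio: 160 kbps = 0.160 Mbps.
Average per-viewer bitrate: 0.59×6.960 + 0.24×5.960 + 0.17×1.660 = 5.819 Mbps.
500 Mbps = 500.0 Mbps; 500.0 / 5.819 = 85.93 → 85.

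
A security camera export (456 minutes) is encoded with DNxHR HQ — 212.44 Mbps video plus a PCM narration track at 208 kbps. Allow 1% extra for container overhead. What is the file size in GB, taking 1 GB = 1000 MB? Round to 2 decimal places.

456 min = 27360 s
Audio: 208 kbps = 0.208 Mbps.
Total bitrate: 212.44 + 0.208 = 212.648 Mbps.
Stream data: 212.648 Mbps × 27360 s = 5818049.3 Mb.
With 1% container overhead: ×1.01.
5,876,230 Mb ÷ 8 = 734,529 MB → 734.5 GB.

734.53 GB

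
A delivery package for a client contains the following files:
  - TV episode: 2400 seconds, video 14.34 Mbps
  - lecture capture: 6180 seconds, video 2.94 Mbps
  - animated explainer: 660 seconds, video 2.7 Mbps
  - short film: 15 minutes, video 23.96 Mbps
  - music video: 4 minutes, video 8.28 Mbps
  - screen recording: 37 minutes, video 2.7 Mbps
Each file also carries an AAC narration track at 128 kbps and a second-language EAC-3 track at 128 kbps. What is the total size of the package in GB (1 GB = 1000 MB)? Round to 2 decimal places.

Audio total: 128 + 128 = 256 kbps = 0.256 Mbps.
TV episode: 14.596 Mbps × 2400 s = 35030.4 Mb
lecture capture: 3.196 Mbps × 6180 s = 19751.3 Mb
animated explainer: 2.956 Mbps × 660 s = 1951.0 Mb
short film: 24.216 Mbps × 900 s = 21794.4 Mb
music video: 8.536 Mbps × 240 s = 2048.6 Mb
screen recording: 2.956 Mbps × 2220 s = 6562.3 Mb
Total: 87138.0 Mb = 10892.2 MB.
= 10.89 GB.

10.89 GB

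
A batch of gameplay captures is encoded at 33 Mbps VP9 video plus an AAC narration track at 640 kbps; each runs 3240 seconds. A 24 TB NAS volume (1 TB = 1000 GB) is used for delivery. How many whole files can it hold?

Audio: 640 kbps = 0.640 Mbps.
Total bitrate: 33.640 Mbps.
Per item: 33.640 Mbps × 3240 s = 108,994 Mb = 13,624 MB.
Capacity: 24 TB = 192,000,000 Mb; 1761.57 items → 1761 complete.

1761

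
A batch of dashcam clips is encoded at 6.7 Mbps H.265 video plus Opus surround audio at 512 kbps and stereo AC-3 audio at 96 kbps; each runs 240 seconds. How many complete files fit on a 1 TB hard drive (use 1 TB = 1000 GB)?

Audio total: 512 + 96 = 608 kbps = 0.608 Mbps.
Total bitrate: 7.308 Mbps.
Per item: 7.308 Mbps × 240 s = 1,754 Mb = 219.2 MB.
Capacity: 1 TB = 8,000,000 Mb; 4561.21 items → 4561 complete.

4561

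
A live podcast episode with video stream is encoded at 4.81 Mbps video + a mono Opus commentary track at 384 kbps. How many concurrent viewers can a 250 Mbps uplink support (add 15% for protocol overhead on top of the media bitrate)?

Audio: 384 kbps = 0.384 Mbps.
Per-viewer media rate: 5.194 Mbps.
On the wire with 15% overhead: 5.973 Mbps.
250 Mbps = 250.0 Mbps; 250.0 / 5.973 = 41.85 → 41 viewers.

41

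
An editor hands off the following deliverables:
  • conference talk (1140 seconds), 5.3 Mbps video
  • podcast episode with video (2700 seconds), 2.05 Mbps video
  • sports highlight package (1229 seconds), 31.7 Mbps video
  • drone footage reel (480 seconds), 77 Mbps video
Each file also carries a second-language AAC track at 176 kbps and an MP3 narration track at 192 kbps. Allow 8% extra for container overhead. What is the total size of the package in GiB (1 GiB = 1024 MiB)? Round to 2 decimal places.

Audio total: 176 + 192 = 368 kbps = 0.368 Mbps.
conference talk: 5.668 Mbps × 1140 s × 1.08 = 6978.4 Mb
podcast episode with video: 2.418 Mbps × 2700 s × 1.08 = 7050.9 Mb
sports highlight package: 32.068 Mbps × 1229 s × 1.08 = 42564.5 Mb
drone footage reel: 77.368 Mbps × 480 s × 1.08 = 40107.6 Mb
Total: 96701.4 Mb = 12087.7 MB.
= 11.26 GiB.

11.26 GiB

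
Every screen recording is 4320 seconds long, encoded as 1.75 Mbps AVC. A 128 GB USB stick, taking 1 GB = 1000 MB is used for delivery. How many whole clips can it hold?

Per item: 1.750 Mbps × 4320 s = 7,560 Mb = 945.0 MB.
Capacity: 128 GB = 1,024,000 Mb; 135.45 items → 135 complete.

135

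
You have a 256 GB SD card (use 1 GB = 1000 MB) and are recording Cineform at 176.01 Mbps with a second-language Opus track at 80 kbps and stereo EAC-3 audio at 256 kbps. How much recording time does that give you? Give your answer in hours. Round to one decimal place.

Audio total: 80 + 256 = 336 kbps = 0.336 Mbps.
Total bitrate: 176.01 + 0.336 = 176.346 Mbps.
Capacity: 256 GB = 2,048,000 Mb.
Recording time: 2,048,000 / 176.346 = 11,614 s ≈ 3.23 hours.

3.2 hours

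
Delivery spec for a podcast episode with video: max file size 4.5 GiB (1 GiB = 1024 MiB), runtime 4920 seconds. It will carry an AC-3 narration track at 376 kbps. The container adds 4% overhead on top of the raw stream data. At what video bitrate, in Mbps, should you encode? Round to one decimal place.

Budget: 4.5 GiB = 38654.7 Mb.
Stream payload after overhead: 38654.7 / 1.04 = 37168.0 Mb.
Total bitrate budget: 37168.0 Mb / 4920 s = 7.554 Mbps.
Audio: 376 kbps = 0.376 Mbps.
Video: 7.554 − 0.376 = 7.178 Mbps.

7.2 Mbps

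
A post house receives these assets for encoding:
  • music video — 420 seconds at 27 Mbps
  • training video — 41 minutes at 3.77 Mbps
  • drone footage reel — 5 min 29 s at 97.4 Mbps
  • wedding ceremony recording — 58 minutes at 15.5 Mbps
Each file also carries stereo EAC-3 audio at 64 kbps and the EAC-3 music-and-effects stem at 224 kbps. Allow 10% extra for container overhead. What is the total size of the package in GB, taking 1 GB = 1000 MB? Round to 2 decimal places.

14.92 GB

Audio total: 64 + 224 = 288 kbps = 0.288 Mbps.
music video: 27.288 Mbps × 420 s × 1.10 = 12607.1 Mb
training video: 4.058 Mbps × 2460 s × 1.10 = 10980.9 Mb
drone footage reel: 97.688 Mbps × 329 s × 1.10 = 35353.3 Mb
wedding ceremony recording: 15.788 Mbps × 3480 s × 1.10 = 60436.5 Mb
Total: 119377.8 Mb = 14922.2 MB.
= 14.92 GB.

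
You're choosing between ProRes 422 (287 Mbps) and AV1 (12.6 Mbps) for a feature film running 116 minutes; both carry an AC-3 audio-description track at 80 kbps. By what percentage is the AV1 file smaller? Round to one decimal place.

116 min = 6960 s
Audio: 80 kbps = 0.080 Mbps.
ProRes 422: 287.080 Mbps × 6960 s = 1998076.8 Mb = 232.607 GiB.
AV1: 12.680 Mbps × 6960 s = 88252.8 Mb = 10.274 GiB.
Reduction: (1 − 10.274/232.607) × 100 = 95.58%.

95.6%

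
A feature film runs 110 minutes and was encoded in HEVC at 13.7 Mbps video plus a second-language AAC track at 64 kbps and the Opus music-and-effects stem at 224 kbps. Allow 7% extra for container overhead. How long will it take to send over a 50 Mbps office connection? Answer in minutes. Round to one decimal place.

32.9 minutes

110 min = 6600 s
Audio total: 64 + 224 = 288 kbps = 0.288 Mbps.
Total bitrate: 13.988 Mbps.
File: 13.988 Mbps × 6600 s = 92320.8 Mb.
With 7% container overhead: ×1.07. → 98783.3 Mb.
At 50 Mbps: 98783.3 / 50 = 1975.7 s ≈ 32.9 minutes.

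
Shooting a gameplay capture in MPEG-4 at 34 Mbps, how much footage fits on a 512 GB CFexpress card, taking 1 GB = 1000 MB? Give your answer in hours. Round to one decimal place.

Capacity: 512 GB = 4,096,000 Mb.
Recording time: 4,096,000 / 34.000 = 120,471 s ≈ 33.5 hours.

33.5 hours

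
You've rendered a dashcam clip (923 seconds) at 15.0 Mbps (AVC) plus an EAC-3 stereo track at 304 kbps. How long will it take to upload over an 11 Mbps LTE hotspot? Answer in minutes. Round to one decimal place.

Audio: 304 kbps = 0.304 Mbps.
Total bitrate: 15.304 Mbps.
File: 15.304 Mbps × 923 s = 14125.6 Mb.
At 11 Mbps: 14125.6 / 11 = 1284.1 s ≈ 21.4 minutes.

21.4 minutes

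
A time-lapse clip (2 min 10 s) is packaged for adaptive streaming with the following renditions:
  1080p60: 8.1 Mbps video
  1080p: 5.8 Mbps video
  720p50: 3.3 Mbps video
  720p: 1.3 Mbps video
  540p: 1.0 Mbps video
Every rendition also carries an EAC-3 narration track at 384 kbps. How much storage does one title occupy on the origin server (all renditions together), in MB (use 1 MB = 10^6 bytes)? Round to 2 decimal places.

348.08 MB

2 min 10 s = 130 s
Audio: 384 kbps = 0.384 Mbps.
Sum of rendition bitrates: (8.1+0.384) + (5.8+0.384) + (3.3+0.384) + (1.3+0.384) + (1.0+0.384) = 21.420 Mbps.
× 130 s = 2,785 Mb = 348.1 MB = 348.1 MB.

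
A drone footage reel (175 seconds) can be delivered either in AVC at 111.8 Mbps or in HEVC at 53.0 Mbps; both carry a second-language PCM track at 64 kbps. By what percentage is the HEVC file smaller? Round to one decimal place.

Audio: 64 kbps = 0.064 Mbps.
AVC: 111.864 Mbps × 175 s = 19576.2 Mb = 2.279 GiB.
HEVC: 53.064 Mbps × 175 s = 9286.2 Mb = 1.081 GiB.
Reduction: (1 − 1.081/2.279) × 100 = 52.56%.

52.6%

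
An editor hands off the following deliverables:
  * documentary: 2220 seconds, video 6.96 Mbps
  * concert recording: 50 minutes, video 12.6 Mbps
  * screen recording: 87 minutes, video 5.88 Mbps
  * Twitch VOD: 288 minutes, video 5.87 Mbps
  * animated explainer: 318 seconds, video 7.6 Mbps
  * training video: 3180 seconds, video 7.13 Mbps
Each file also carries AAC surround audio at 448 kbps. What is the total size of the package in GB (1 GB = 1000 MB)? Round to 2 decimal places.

28.06 GB

Audio: 448 kbps = 0.448 Mbps.
documentary: 7.408 Mbps × 2220 s = 16445.8 Mb
concert recording: 13.048 Mbps × 3000 s = 39144.0 Mb
screen recording: 6.328 Mbps × 5220 s = 33032.2 Mb
Twitch VOD: 6.318 Mbps × 17280 s = 109175.0 Mb
animated explainer: 8.048 Mbps × 318 s = 2559.3 Mb
training video: 7.578 Mbps × 3180 s = 24098.0 Mb
Total: 224454.3 Mb = 28056.8 MB.
= 28.06 GB.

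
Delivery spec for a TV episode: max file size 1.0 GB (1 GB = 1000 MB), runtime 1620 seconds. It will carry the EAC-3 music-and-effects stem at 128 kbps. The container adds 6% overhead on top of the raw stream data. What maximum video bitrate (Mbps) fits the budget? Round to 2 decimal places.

Budget: 1.0 GB = 8000.0 Mb.
Stream payload after overhead: 8000.0 / 1.06 = 7547.2 Mb.
Total bitrate budget: 7547.2 Mb / 1620 s = 4.659 Mbps.
Audio: 128 kbps = 0.128 Mbps.
Video: 4.659 − 0.128 = 4.531 Mbps.

4.53 Mbps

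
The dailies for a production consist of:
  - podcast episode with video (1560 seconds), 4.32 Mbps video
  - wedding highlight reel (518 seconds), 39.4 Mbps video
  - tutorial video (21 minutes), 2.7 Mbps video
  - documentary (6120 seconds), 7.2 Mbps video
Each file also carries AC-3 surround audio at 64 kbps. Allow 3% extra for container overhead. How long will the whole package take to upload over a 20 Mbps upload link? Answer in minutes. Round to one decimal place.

64.6 minutes

Audio: 64 kbps = 0.064 Mbps.
podcast episode with video: 4.384 Mbps × 1560 s × 1.03 = 7044.2 Mb
wedding highlight reel: 39.464 Mbps × 518 s × 1.03 = 21055.6 Mb
tutorial video: 2.764 Mbps × 1260 s × 1.03 = 3587.1 Mb
documentary: 7.264 Mbps × 6120 s × 1.03 = 45789.4 Mb
Total: 77476.3 Mb = 9684.5 MB.
At 20 Mbps: 77476.3 / 20 = 3874 s ≈ 64.6 minutes.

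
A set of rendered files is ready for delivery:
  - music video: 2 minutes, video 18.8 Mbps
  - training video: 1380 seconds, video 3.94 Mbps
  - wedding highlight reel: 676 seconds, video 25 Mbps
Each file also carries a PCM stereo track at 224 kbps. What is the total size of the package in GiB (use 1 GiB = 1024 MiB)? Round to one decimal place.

Audio: 224 kbps = 0.224 Mbps.
music video: 19.024 Mbps × 120 s = 2282.9 Mb
training video: 4.164 Mbps × 1380 s = 5746.3 Mb
wedding highlight reel: 25.224 Mbps × 676 s = 17051.4 Mb
Total: 25080.6 Mb = 3135.1 MB.
= 2.920 GiB.

2.9 GiB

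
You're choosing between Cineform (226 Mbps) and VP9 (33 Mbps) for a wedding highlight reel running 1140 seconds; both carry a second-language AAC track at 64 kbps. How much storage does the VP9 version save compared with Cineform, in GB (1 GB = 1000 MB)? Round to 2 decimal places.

Audio: 64 kbps = 0.064 Mbps.
Cineform: 226.064 Mbps × 1140 s = 257713.0 Mb = 32.214 GB.
VP9: 33.064 Mbps × 1140 s = 37693.0 Mb = 4.712 GB.
Saving: 32.214 − 4.712 = 27.503 GB.

27.50 GB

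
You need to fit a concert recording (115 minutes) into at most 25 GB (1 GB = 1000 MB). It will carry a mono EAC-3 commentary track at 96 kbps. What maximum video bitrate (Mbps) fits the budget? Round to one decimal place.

28.9 Mbps

Budget: 25 GB = 200000.0 Mb.
115 min = 6900 s
Total bitrate budget: 200000.0 Mb / 6900 s = 28.986 Mbps.
Audio: 96 kbps = 0.096 Mbps.
Video: 28.986 − 0.096 = 28.890 Mbps.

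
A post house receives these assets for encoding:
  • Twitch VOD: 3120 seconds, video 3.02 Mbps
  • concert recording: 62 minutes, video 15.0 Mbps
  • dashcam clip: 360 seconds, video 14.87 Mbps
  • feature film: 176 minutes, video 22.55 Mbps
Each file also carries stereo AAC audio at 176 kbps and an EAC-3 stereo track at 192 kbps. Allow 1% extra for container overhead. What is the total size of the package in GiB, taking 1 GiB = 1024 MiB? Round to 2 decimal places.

Audio total: 176 + 192 = 368 kbps = 0.368 Mbps.
Twitch VOD: 3.388 Mbps × 3120 s × 1.01 = 10676.3 Mb
concert recording: 15.368 Mbps × 3720 s × 1.01 = 57740.6 Mb
dashcam clip: 15.238 Mbps × 360 s × 1.01 = 5540.5 Mb
feature film: 22.918 Mbps × 10560 s × 1.01 = 244434.2 Mb
Total: 318391.7 Mb = 39799.0 MB.
= 37.07 GiB.

37.07 GiB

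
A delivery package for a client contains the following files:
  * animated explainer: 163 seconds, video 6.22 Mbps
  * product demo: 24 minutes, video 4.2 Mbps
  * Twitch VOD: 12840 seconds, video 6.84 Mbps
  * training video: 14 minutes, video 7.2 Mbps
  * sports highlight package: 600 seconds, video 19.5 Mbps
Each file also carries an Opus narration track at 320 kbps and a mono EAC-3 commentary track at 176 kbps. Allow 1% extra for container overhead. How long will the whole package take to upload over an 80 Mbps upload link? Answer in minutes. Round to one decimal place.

Audio total: 320 + 176 = 496 kbps = 0.496 Mbps.
animated explainer: 6.716 Mbps × 163 s × 1.01 = 1105.7 Mb
product demo: 4.696 Mbps × 1440 s × 1.01 = 6829.9 Mb
Twitch VOD: 7.336 Mbps × 12840 s × 1.01 = 95136.2 Mb
training video: 7.696 Mbps × 840 s × 1.01 = 6529.3 Mb
sports highlight package: 19.996 Mbps × 600 s × 1.01 = 12117.6 Mb
Total: 121718.6 Mb = 15214.8 MB.
At 80 Mbps: 121718.6 / 80 = 1521 s ≈ 25.4 minutes.

25.4 minutes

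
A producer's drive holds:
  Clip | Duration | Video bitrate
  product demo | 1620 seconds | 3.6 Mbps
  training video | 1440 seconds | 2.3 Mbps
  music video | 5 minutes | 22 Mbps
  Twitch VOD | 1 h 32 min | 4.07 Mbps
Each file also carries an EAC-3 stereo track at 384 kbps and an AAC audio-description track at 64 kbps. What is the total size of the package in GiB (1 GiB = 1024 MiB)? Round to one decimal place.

Audio total: 384 + 64 = 448 kbps = 0.448 Mbps.
product demo: 4.048 Mbps × 1620 s = 6557.8 Mb
training video: 2.748 Mbps × 1440 s = 3957.1 Mb
music video: 22.448 Mbps × 300 s = 6734.4 Mb
Twitch VOD: 4.518 Mbps × 5520 s = 24939.4 Mb
Total: 42188.6 Mb = 5273.6 MB.
= 4.911 GiB.

4.9 GiB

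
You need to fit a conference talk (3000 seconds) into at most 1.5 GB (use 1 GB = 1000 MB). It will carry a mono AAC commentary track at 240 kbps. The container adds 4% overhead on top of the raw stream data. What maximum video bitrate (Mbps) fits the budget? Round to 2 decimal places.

Budget: 1.5 GB = 12000.0 Mb.
Stream payload after overhead: 12000.0 / 1.04 = 11538.5 Mb.
Total bitrate budget: 11538.5 Mb / 3000 s = 3.846 Mbps.
Audio: 240 kbps = 0.240 Mbps.
Video: 3.846 − 0.240 = 3.606 Mbps.

3.61 Mbps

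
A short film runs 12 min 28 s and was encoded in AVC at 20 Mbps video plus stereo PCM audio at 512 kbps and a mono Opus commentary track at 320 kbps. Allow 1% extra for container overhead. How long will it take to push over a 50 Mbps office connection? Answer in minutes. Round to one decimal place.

5.2 minutes

12 min 28 s = 748 s
Audio total: 512 + 320 = 832 kbps = 0.832 Mbps.
Total bitrate: 20.832 Mbps.
File: 20.832 Mbps × 748 s = 15582.3 Mb.
With 1% container overhead: ×1.01. → 15738.2 Mb.
At 50 Mbps: 15738.2 / 50 = 314.8 s ≈ 5.25 minutes.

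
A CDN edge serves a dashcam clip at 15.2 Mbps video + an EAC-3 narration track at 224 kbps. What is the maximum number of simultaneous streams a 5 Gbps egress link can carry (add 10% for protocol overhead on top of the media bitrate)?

Audio: 224 kbps = 0.224 Mbps.
Per-viewer media rate: 15.424 Mbps.
On the wire with 10% overhead: 16.966 Mbps.
5 Gbps = 5,000 Mbps; 5,000 / 16.966 = 294.70 → 294 viewers.

294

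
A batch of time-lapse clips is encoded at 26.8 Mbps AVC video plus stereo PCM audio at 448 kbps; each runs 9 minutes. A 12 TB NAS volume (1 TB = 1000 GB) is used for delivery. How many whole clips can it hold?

9 min = 540 s
Audio: 448 kbps = 0.448 Mbps.
Total bitrate: 27.248 Mbps.
Per item: 27.248 Mbps × 540 s = 14,714 Mb = 1,839 MB.
Capacity: 12 TB = 96,000,000 Mb; 6524.43 items → 6524 complete.

6524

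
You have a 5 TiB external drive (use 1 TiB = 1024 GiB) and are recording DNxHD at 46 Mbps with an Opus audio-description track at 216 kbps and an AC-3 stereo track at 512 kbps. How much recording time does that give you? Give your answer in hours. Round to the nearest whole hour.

Audio total: 216 + 512 = 728 kbps = 0.728 Mbps.
Total bitrate: 46 + 0.728 = 46.728 Mbps.
Capacity: 5 TiB = 43,980,465 Mb.
Recording time: 43,980,465 / 46.728 = 941,202 s ≈ 261 hours.

261 hours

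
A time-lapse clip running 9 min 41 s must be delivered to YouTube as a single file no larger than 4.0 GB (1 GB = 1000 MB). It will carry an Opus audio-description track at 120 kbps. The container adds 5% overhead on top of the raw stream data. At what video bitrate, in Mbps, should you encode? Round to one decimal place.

52.3 Mbps

Budget: 4.0 GB = 32000.0 Mb.
Stream payload after overhead: 32000.0 / 1.05 = 30476.2 Mb.
9 min 41 s = 581 s
Total bitrate budget: 30476.2 Mb / 581 s = 52.455 Mbps.
Audio: 120 kbps = 0.120 Mbps.
Video: 52.455 − 0.120 = 52.335 Mbps.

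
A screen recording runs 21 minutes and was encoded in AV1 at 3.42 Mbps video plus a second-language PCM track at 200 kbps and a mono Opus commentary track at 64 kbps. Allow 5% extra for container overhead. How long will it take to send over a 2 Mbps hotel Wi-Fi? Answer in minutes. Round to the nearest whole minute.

21 min = 1260 s
Audio total: 200 + 64 = 264 kbps = 0.264 Mbps.
Total bitrate: 3.684 Mbps.
File: 3.684 Mbps × 1260 s = 4641.8 Mb.
With 5% container overhead: ×1.05. → 4873.9 Mb.
At 2 Mbps: 4873.9 / 2 = 2437.0 s ≈ 40.6 minutes.

41 minutes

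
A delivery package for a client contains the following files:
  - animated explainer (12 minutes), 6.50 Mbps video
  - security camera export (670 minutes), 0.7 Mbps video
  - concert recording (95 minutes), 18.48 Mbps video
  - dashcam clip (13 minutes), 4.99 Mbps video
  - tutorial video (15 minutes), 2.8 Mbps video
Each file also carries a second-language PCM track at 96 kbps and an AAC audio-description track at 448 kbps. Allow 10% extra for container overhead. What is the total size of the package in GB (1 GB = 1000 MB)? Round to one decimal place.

23.5 GB

Audio total: 96 + 448 = 544 kbps = 0.544 Mbps.
animated explainer: 7.044 Mbps × 720 s × 1.10 = 5578.8 Mb
security camera export: 1.244 Mbps × 40200 s × 1.10 = 55009.7 Mb
concert recording: 19.024 Mbps × 5700 s × 1.10 = 119280.5 Mb
dashcam clip: 5.534 Mbps × 780 s × 1.10 = 4748.2 Mb
tutorial video: 3.344 Mbps × 900 s × 1.10 = 3310.6 Mb
Total: 187927.7 Mb = 23491.0 MB.
= 23.49 GB.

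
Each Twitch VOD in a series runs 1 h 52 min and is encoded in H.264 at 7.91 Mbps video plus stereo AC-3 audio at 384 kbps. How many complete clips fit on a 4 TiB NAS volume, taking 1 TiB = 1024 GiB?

1 h 52 min = 112 min = 6720 s
Audio: 384 kbps = 0.384 Mbps.
Total bitrate: 8.294 Mbps.
Per item: 8.294 Mbps × 6720 s = 55,736 Mb = 6,967 MB.
Capacity: 4 TiB = 35,184,372 Mb; 631.27 items → 631 complete.

631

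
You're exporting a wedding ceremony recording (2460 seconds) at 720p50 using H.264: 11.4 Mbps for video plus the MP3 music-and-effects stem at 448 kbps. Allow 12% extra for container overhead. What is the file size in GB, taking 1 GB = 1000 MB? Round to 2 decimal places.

Audio: 448 kbps = 0.448 Mbps.
Total bitrate: 11.4 + 0.448 = 11.848 Mbps.
Stream data: 11.848 Mbps × 2460 s = 29146.1 Mb.
With 12% container overhead: ×1.12.
32,644 Mb ÷ 8 = 4,080 MB → 4.080 GB.

4.08 GB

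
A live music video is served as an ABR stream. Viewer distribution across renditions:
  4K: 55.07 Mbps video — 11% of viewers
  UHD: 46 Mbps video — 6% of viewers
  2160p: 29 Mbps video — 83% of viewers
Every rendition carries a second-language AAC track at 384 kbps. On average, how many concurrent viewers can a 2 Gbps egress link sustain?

Audio: 384 kbps = 0.384 Mbps.
Average per-viewer bitrate: 0.11×55.454 + 0.06×46.384 + 0.83×29.384 = 33.272 Mbps.
2 Gbps = 2,000 Mbps; 2,000 / 33.272 = 60.11 → 60.

60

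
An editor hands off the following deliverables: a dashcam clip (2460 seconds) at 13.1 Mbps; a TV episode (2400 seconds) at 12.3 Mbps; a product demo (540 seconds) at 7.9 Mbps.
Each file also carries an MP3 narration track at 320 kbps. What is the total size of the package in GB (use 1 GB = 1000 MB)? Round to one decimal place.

8.5 GB

Audio: 320 kbps = 0.320 Mbps.
dashcam clip: 13.420 Mbps × 2460 s = 33013.2 Mb
TV episode: 12.620 Mbps × 2400 s = 30288.0 Mb
product demo: 8.220 Mbps × 540 s = 4438.8 Mb
Total: 67740.0 Mb = 8467.5 MB.
= 8.467 GB.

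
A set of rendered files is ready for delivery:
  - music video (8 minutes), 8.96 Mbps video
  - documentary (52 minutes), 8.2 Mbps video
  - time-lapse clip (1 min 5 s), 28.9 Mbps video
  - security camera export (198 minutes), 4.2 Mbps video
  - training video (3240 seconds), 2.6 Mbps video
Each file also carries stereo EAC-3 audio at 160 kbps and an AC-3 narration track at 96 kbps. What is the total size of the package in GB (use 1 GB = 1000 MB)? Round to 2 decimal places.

11.86 GB

Audio total: 160 + 96 = 256 kbps = 0.256 Mbps.
music video: 9.216 Mbps × 480 s = 4423.7 Mb
documentary: 8.456 Mbps × 3120 s = 26382.7 Mb
time-lapse clip: 29.156 Mbps × 65 s = 1895.1 Mb
security camera export: 4.456 Mbps × 11880 s = 52937.3 Mb
training video: 2.856 Mbps × 3240 s = 9253.4 Mb
Total: 94892.3 Mb = 11861.5 MB.
= 11.86 GB.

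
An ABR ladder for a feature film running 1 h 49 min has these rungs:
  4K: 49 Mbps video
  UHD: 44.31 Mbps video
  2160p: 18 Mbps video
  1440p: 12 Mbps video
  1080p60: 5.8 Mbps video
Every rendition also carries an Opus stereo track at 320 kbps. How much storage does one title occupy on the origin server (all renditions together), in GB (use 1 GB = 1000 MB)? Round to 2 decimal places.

106.86 GB

1 h 49 min = 109 min = 6540 s
Audio: 320 kbps = 0.320 Mbps.
Sum of rendition bitrates: (49+0.320) + (44.31+0.320) + (18+0.320) + (12+0.320) + (5.8+0.320) = 130.710 Mbps.
× 6540 s = 854,843 Mb = 106,855 MB = 106.9 GB.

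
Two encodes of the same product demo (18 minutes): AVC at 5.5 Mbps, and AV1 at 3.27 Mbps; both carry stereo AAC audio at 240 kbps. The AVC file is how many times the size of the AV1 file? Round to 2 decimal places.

18 min = 1080 s
Audio: 240 kbps = 0.240 Mbps.
AVC: 5.740 Mbps × 1080 s = 6199.2 Mb = 0.775 GB.
AV1: 3.510 Mbps × 1080 s = 3790.8 Mb = 0.474 GB.
Ratio: 0.775 / 0.474 = 1.635.

1.64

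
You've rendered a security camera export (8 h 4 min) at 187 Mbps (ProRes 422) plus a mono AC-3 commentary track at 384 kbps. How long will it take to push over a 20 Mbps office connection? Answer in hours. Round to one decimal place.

8 h 4 min = 484 min = 29040 s
Audio: 384 kbps = 0.384 Mbps.
Total bitrate: 187.384 Mbps.
File: 187.384 Mbps × 29040 s = 5441631.4 Mb.
At 20 Mbps: 5441631.4 / 20 = 272081.6 s ≈ 75.6 hours.

75.6 hours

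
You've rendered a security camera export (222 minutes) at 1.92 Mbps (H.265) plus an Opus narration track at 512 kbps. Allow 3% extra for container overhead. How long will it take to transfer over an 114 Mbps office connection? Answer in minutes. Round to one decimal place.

222 min = 13320 s
Audio: 512 kbps = 0.512 Mbps.
Total bitrate: 2.432 Mbps.
File: 2.432 Mbps × 13320 s = 32394.2 Mb.
With 3% container overhead: ×1.03. → 33366.1 Mb.
At 114 Mbps: 33366.1 / 114 = 292.7 s ≈ 4.88 minutes.

4.9 minutes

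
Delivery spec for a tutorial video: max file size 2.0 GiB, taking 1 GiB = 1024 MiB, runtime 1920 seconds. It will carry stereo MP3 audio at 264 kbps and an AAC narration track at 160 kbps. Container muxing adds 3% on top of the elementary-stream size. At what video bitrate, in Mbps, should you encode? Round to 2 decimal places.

8.26 Mbps

Budget: 2.0 GiB = 17179.9 Mb.
Stream payload after overhead: 17179.9 / 1.03 = 16679.5 Mb.
Total bitrate budget: 16679.5 Mb / 1920 s = 8.687 Mbps.
Audio total: 264 + 160 = 424 kbps = 0.424 Mbps.
Video: 8.687 − 0.424 = 8.263 Mbps.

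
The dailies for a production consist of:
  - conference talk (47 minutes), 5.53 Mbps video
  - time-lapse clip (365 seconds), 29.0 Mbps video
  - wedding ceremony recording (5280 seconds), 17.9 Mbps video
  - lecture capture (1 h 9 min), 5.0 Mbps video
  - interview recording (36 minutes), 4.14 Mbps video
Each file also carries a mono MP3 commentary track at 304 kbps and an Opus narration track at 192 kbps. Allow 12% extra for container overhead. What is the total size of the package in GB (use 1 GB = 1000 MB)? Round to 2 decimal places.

Audio total: 304 + 192 = 496 kbps = 0.496 Mbps.
conference talk: 6.026 Mbps × 2820 s × 1.12 = 19032.5 Mb
time-lapse clip: 29.496 Mbps × 365 s × 1.12 = 12058.0 Mb
wedding ceremony recording: 18.396 Mbps × 5280 s × 1.12 = 108786.6 Mb
lecture capture: 5.496 Mbps × 4140 s × 1.12 = 25483.9 Mb
interview recording: 4.636 Mbps × 2160 s × 1.12 = 11215.4 Mb
Total: 176576.3 Mb = 22072.0 MB.
= 22.07 GB.

22.07 GB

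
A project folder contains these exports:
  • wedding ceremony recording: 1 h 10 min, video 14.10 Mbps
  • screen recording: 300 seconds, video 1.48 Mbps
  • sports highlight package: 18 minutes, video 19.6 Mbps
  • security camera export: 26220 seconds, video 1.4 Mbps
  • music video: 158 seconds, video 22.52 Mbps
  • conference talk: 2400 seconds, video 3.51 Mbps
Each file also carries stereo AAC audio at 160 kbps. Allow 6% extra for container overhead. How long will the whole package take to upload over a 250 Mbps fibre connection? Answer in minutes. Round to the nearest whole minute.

10 minutes

Audio: 160 kbps = 0.160 Mbps.
wedding ceremony recording: 14.260 Mbps × 4200 s × 1.06 = 63485.5 Mb
screen recording: 1.640 Mbps × 300 s × 1.06 = 521.5 Mb
sports highlight package: 19.760 Mbps × 1080 s × 1.06 = 22621.2 Mb
security camera export: 1.560 Mbps × 26220 s × 1.06 = 43357.4 Mb
music video: 22.680 Mbps × 158 s × 1.06 = 3798.4 Mb
conference talk: 3.670 Mbps × 2400 s × 1.06 = 9336.5 Mb
Total: 143120.6 Mb = 17890.1 MB.
At 250 Mbps: 143120.6 / 250 = 572 s ≈ 9.54 minutes.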